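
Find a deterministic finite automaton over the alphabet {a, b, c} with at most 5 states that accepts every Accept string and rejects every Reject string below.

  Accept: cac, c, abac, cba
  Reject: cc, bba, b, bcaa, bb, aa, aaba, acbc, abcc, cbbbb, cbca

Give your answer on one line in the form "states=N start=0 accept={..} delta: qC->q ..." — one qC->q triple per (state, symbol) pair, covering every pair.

Grow the machine one transition at a time. Run the examples from 0; the earliest place one falls off (shortest prefix, ties alphabetical) gets sent to the lowest-numbered state that keeps every Accept/Reject pair distinguishable — a pair clashes when both reach the same state with identical unread suffix — and to a fresh state only if none does.
a: 0a undefined. 0a->0: ok.
b: 0b undefined. 0b->0: ok.
c: 0c undefined. 0c->0: no, cac/cc meet in 0. Open state 1: 0c->1.
ca: 1a undefined. 1a->0: ok.
cb: 1b undefined. 1b->0: no, cac/acbc meet in 1. 1b->1: no, cac/cbbbb meet in 1. Open state 2: 1b->2.
cc: 1c undefined. 1c->0: ok.
cba: 2a undefined. 2a->0: no, cba/cc meet in 0. 2a->1: ok.
cbb: 2b undefined. 2b->0: ok.
cbc: 2c undefined. 2c->0: ok.
All examples now run through 3 states with every (state, symbol) defined. Accept strings end in {1}, Reject strings end in {0}; accept={1}.

states=3 start=0 accept={1} delta: 0a->0 0b->0 0c->1 1a->0 1b->2 1c->0 2a->1 2b->0 2c->0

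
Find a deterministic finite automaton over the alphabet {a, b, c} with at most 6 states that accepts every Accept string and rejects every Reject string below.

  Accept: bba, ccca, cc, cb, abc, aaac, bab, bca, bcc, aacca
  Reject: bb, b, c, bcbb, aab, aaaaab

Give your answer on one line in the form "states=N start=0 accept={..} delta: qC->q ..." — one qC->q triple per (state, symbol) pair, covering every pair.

states=4 start=0 accept={1,3} delta: 0a->1 0b->0 0c->2 1a->3 1b->1 1c->1 2a->1 2b->3 2c->1 3a->2 3b->0 3c->0

Grow the machine one transition at a time. Run the examples from 0; the earliest place one falls off (shortest prefix, ties alphabetical) gets sent to the lowest-numbered state that keeps every Accept/Reject pair distinguishable — a pair clashes when both reach the same state with identical unread suffix — and to a fresh state only if none does.
a: 0a undefined. 0a->0: no, aaac/c meet in 0 with "c" left. Open state 1: 0a->1.
b: 0b undefined. 0b->0: ok.
c: 0c undefined. 0c->0: no, cc/bb meet in 0. 0c->1: no, bba/c meet in 1. Open state 2: 0c->2.
aa: 1a undefined. 1a->0: no, bab/aaaaab meet in 1 with "b" left. 1a->1: no, bab/aab meet in 1 with "b" left. 1a->2: no, cb/aab meet in 2 with "b" left. Open state 3: 1a->3.
ab: 1b undefined. 1b->0: no, abc/c meet in 2. 1b->1: ok.
cb: 2b undefined. 2b->0: no, cb/bb meet in 0. 2b->1: no, bba/bcbb meet in 1. 2b->2: no, cb/c meet in 2. 2b->3: ok.
cc: 2c undefined. 2c->0: no, cc/bb meet in 0. 2c->1: ok.
aaa: 3a undefined. 3a->0: no, aaac/c meet in 2. 3a->1: no, bba/aaaaab meet in 1. 3a->2: ok.
aab: 3b undefined. 3b->0: ok.
aac: 3c undefined. 3c->0: ok.
abc: 1c undefined. 1c->0: no, abc/bb meet in 0. 1c->1: ok.
bca: 2a undefined. 2a->0: no, bba/aaaaab meet in 1. 2a->1: ok.
All examples now run through 4 states with every (state, symbol) defined. Accept strings end in {1,3}, Reject strings end in {0,2}; accept={1,3}.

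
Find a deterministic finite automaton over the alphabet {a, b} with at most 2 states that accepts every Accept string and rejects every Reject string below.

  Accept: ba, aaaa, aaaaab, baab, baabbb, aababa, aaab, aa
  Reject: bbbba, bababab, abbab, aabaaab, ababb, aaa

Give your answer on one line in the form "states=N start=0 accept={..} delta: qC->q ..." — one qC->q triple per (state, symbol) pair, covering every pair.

states=2 start=0 accept={0} delta: 0a->1 0b->1 1a->0 1b->0

Grow the machine one transition at a time. Run the examples from 0; the earliest place one falls off (shortest prefix, ties alphabetical) gets sent to the lowest-numbered state that keeps every Accept/Reject pair distinguishable — a pair clashes when both reach the same state with identical unread suffix — and to a fresh state only if none does.
a: 0a undefined. 0a->0: no, aaaa/aaa meet in 0. Open state 1: 0a->1.
b: 0b undefined. 0b->0: no, ba/bbbba meet in 1. 0b->1: ok.
aa: 1a undefined. 1a->0: ok.
ab: 1b undefined. 1b->0: ok.
All examples now run through 2 states with every (state, symbol) defined. Accept strings end in {0}, Reject strings end in {1}; accept={0}.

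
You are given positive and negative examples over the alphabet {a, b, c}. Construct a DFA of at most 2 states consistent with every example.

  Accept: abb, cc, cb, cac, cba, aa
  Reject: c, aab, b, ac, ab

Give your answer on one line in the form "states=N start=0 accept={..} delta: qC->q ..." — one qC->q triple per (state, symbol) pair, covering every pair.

states=2 start=0 accept={0} delta: 0a->0 0b->1 0c->1 1a->1 1b->0 1c->0

Fold the examples into a partial DFA from state 0: repeatedly fix the first undefined (state, symbol) met by the shortest-then-alphabetical prefix, trying targets in increasing order and rejecting any under which an Accept and a Reject string meet in one state with the same remainder; add a state when all current targets are rejected. Accepting states are where Accept strings end.
a: 0a undefined. 0a->0: ok.
b: 0b undefined. 0b->0: no, abb/aab meet in 0. Open state 1: 0b->1.
c: 0c undefined. 0c->0: no, cc/c meet in 0. 0c->1: ok.
ca: 1a undefined. 1a->0: no, cac/c meet in 1. 1a->1: ok.
cb: 1b undefined. 1b->0: ok.
cc: 1c undefined. 1c->0: ok.
All examples now run through 2 states with every (state, symbol) defined. Accept strings end in {0}, Reject strings end in {1}; accept={0}.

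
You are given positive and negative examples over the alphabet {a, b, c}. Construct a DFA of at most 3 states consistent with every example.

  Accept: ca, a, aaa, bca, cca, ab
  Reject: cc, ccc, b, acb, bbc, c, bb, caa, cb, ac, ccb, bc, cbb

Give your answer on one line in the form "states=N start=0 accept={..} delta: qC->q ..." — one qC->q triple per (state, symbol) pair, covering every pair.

Grow the machine one transition at a time. Run the examples from 0; the earliest place one falls off (shortest prefix, ties alphabetical) gets sent to the lowest-numbered state that keeps every Accept/Reject pair distinguishable — a pair clashes when both reach the same state with identical unread suffix — and to a fresh state only if none does.
a: 0a undefined. 0a->0: no, ab/b meet in 0 with "b" left. Open state 1: 0a->1.
b: 0b undefined. 0b->0: ok.
c: 0c undefined. 0c->0: ok.
aa: 1a undefined. 1a->0: ok.
ab: 1b undefined. 1b->0: no, ab/cc meet in 0. 1b->1: ok.
ac: 1c undefined. 1c->0: ok.
All examples now run through 2 states with every (state, symbol) defined. Accept strings end in {1}, Reject strings end in {0}; accept={1}.

states=2 start=0 accept={1} delta: 0a->1 0b->0 0c->0 1a->0 1b->1 1c->0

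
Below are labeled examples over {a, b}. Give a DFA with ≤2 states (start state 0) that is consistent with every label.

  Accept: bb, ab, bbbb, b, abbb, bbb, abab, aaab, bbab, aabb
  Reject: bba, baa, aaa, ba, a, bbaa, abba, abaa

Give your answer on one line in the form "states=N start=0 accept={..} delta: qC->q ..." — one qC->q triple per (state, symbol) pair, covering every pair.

states=2 start=0 accept={1} delta: 0a->0 0b->1 1a->0 1b->1

Fold the examples into a partial DFA from state 0: repeatedly fix the first undefined (state, symbol) met by the shortest-then-alphabetical prefix, trying targets in increasing order and rejecting any under which an Accept and a Reject string meet in one state with the same remainder; add a state when all current targets are rejected. Accepting states are where Accept strings end.
a: 0a undefined. 0a->0: ok.
b: 0b undefined. 0b->0: no, bb/bba meet in 0. Open state 1: 0b->1.
ba: 1a undefined. 1a->0: ok.
bb: 1b undefined. 1b->0: no, bb/bba meet in 0. 1b->1: ok.
All examples now run through 2 states with every (state, symbol) defined. Accept strings end in {1}, Reject strings end in {0}; accept={1}.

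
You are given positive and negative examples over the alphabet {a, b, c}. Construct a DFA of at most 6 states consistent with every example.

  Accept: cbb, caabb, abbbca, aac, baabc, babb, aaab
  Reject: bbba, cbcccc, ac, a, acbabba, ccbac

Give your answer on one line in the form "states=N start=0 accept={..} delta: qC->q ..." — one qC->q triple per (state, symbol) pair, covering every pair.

State merging on the prefix tree: take the shortest (then alphabetical) example prefix whose next move is undefined and point that move at state 0, else 1, else 2, ...; a target is out if some Accept/Reject pair would then sit in one state with the same input left (inseparable). If every existing state is out, open a new one.
a: 0a undefined. 0a->0: no, aac/ac meet in 0 with "c" left. Open state 1: 0a->1.
b: 0b undefined. 0b->0: ok.
c: 0c undefined. 0c->0: no, cbb/cbcccc meet in 0. 0c->1: ok.
aa: 1a undefined. 1a->0: no, aac/bbba meet in 1. 1a->1: no, aac/ac meet in 1 with "c" left. Open state 2: 1a->2.
ab: 1b undefined. 1b->0: ok.
ac: 1c undefined. 1c->0: no, cbb/cbcccc meet in 0. 1c->1: ok.
aaa: 2a undefined. 2a->0: ok.
aac: 2c undefined. 2c->0: ok.
baab: 2b undefined. 2b->0: no, baabc/bbba meet in 1. 2b->1: no, baabc/bbba meet in 1. 2b->2: ok.
All examples now run through 3 states with every (state, symbol) defined. Accept strings end in {0,2}, Reject strings end in {1}; accept={0,2}.

states=3 start=0 accept={0,2} delta: 0a->1 0b->0 0c->1 1a->2 1b->0 1c->1 2a->0 2b->2 2c->0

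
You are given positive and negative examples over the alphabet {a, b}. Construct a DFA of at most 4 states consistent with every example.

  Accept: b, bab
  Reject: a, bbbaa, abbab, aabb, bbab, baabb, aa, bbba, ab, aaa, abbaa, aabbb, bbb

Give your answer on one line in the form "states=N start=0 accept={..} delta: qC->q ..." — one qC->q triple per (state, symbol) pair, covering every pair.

states=4 start=0 accept={2} delta: 0a->1 0b->2 1a->0 1b->3 2a->0 2b->3 3a->1 3b->0

Fold the examples into a partial DFA from state 0: repeatedly fix the first undefined (state, symbol) met by the shortest-then-alphabetical prefix, trying targets in increasing order and rejecting any under which an Accept and a Reject string meet in one state with the same remainder; add a state when all current targets are rejected. Accepting states are where Accept strings end.
a: 0a undefined. 0a->0: no, b/ab meet in 0 with "b" left. Open state 1: 0a->1.
b: 0b undefined. 0b->0: no, b/bbb meet in 0. 0b->1: no, b/a meet in 1. Open state 2: 0b->2.
aa: 1a undefined. 1a->0: ok.
ab: 1b undefined. 1b->0: no, bab/abbab meet in 2 with "ab" left. 1b->1: no, b/abbab meet in 2. 1b->2: no, b/ab meet in 2. Open state 3: 1b->3.
ba: 2a undefined. 2a->0: ok.
bb: 2b undefined. 2b->0: no, b/aabbb meet in 2. 2b->1: no, b/bbab meet in 2. 2b->2: no, b/aabb meet in 2. 2b->3: ok.
abb: 3b undefined. 3b->0: ok.
bba: 3a undefined. 3a->0: no, b/bbab meet in 2. 3a->1: ok.
All examples now run through 4 states with every (state, symbol) defined. Accept strings end in {2}, Reject strings end in {0,1,3}; accept={2}.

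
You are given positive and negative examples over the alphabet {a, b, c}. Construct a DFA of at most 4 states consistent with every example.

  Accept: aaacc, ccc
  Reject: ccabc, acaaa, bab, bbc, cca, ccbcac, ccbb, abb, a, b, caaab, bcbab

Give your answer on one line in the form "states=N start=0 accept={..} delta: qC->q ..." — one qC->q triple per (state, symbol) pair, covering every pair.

State merging on the prefix tree: take the shortest (then alphabetical) example prefix whose next move is undefined and point that move at state 0, else 1, else 2, ...; a target is out if some Accept/Reject pair would then sit in one state with the same input left (inseparable). If every existing state is out, open a new one.
a: 0a undefined. 0a->0: ok.
b: 0b undefined. 0b->0: ok.
c: 0c undefined. 0c->0: no, aaacc/ccabc meet in 0. Open state 1: 0c->1.
ca: 1a undefined. 1a->0: ok.
cc: 1c undefined. 1c->0: no, aaacc/acaaa meet in 0. 1c->1: no, aaacc/ccabc meet in 1. Open state 2: 1c->2.
bcb: 1b undefined. 1b->0: ok.
cca: 2a undefined. 2a->0: ok.
ccb: 2b undefined. 2b->0: ok.
ccc: 2c undefined. 2c->0: no, ccc/acaaa meet in 0. 2c->1: no, ccc/ccabc meet in 1. 2c->2: ok.
All examples now run through 3 states with every (state, symbol) defined. Accept strings end in {2}, Reject strings end in {0,1}; accept={2}.

states=3 start=0 accept={2} delta: 0a->0 0b->0 0c->1 1a->0 1b->0 1c->2 2a->0 2b->0 2c->2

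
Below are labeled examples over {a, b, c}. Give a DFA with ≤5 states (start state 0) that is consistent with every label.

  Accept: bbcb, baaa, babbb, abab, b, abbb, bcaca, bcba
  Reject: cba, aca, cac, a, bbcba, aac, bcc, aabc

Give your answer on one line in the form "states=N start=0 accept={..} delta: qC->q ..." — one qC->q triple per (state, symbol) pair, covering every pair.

states=4 start=0 accept={1,3} delta: 0a->0 0b->1 0c->0 1a->2 1b->0 1c->2 2a->3 2b->3 2c->0 3a->1 3b->0 3c->2

Fold the examples into a partial DFA from state 0: repeatedly fix the first undefined (state, symbol) met by the shortest-then-alphabetical prefix, trying targets in increasing order and rejecting any under which an Accept and a Reject string meet in one state with the same remainder; add a state when all current targets are rejected. Accepting states are where Accept strings end.
a: 0a undefined. 0a->0: ok.
b: 0b undefined. 0b->0: no, baaa/a meet in 0. Open state 1: 0b->1.
c: 0c undefined. 0c->0: ok.
ba: 1a undefined. 1a->0: no, baaa/cba meet in 0. 1a->1: no, baaa/cba meet in 1. Open state 2: 1a->2.
bb: 1b undefined. 1b->0: ok.
bc: 1c undefined. 1c->0: no, bcaca/aca meet in 0. 1c->1: no, bbcb/bcc meet in 1. 1c->2: ok.
baa: 2a undefined. 2a->0: no, baaa/aca meet in 0. 2a->1: no, baaa/cba meet in 2. 2a->2: no, baaa/cba meet in 2. Open state 3: 2a->3.
bab: 2b undefined. 2b->0: no, babbb/aca meet in 0. 2b->1: no, bcba/cba meet in 2. 2b->2: no, babbb/cba meet in 2. 2b->3: ok.
bcc: 2c undefined. 2c->0: ok.
baaa: 3a undefined. 3a->0: no, baaa/aca meet in 0. 3a->1: ok.
babb: 3b undefined. 3b->0: ok.
bcac: 3c undefined. 3c->0: no, bcaca/aca meet in 0. 3c->1: no, bcaca/cba meet in 2. 3c->2: ok.
All examples now run through 4 states with every (state, symbol) defined. Accept strings end in {1,3}, Reject strings end in {0,2}; accept={1,3}.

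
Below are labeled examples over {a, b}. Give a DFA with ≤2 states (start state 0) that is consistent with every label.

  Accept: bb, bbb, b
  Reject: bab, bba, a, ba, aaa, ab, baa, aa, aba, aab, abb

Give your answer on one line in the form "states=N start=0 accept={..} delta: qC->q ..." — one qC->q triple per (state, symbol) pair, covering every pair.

State merging on the prefix tree: take the shortest (then alphabetical) example prefix whose next move is undefined and point that move at state 0, else 1, else 2, ...; a target is out if some Accept/Reject pair would then sit in one state with the same input left (inseparable). If every existing state is out, open a new one.
a: 0a undefined. 0a->0: no, bb/abb meet in 0 with "bb" left. Open state 1: 0a->1.
b: 0b undefined. 0b->0: ok.
aa: 1a undefined. 1a->0: no, bb/baa meet in 0. 1a->1: ok.
ab: 1b undefined. 1b->0: no, bb/bab meet in 0. 1b->1: ok.
All examples now run through 2 states with every (state, symbol) defined. Accept strings end in {0}, Reject strings end in {1}; accept={0}.

states=2 start=0 accept={0} delta: 0a->1 0b->0 1a->1 1b->1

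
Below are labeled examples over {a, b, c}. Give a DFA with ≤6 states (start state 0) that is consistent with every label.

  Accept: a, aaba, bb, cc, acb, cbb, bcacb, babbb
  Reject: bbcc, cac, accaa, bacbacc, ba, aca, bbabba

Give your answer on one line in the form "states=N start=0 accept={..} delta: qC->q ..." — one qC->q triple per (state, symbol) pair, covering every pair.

State merging on the prefix tree: take the shortest (then alphabetical) example prefix whose next move is undefined and point that move at state 0, else 1, else 2, ...; a target is out if some Accept/Reject pair would then sit in one state with the same input left (inseparable). If every existing state is out, open a new one.
a: 0a undefined. 0a->0: no, aaba/ba meet in 0 with "ba" left. Open state 1: 0a->1.
b: 0b undefined. 0b->0: no, a/ba meet in 1. 0b->1: ok.
c: 0c undefined. 0c->0: ok.
aa: 1a undefined. 1a->0: no, aaba/bacbacc meet in 0. 1a->1: no, a/ba meet in 1. Open state 2: 1a->2.
ac: 1c undefined. 1c->0: no, a/aca meet in 1. 1c->1: no, a/cac meet in 1. 1c->2: ok.
bb: 1b undefined. 1b->0: no, bb/bbcc meet in 0. 1b->1: ok.
aab: 2b undefined. 2b->0: ok.
aca: 2a undefined. 2a->0: no, cc/aca meet in 0. 2a->1: no, a/aca meet in 1. 2a->2: ok.
acc: 2c undefined. 2c->0: no, cc/bbcc meet in 0. 2c->1: no, a/bbcc meet in 1. 2c->2: ok.
All examples now run through 3 states with every (state, symbol) defined. Accept strings end in {0,1}, Reject strings end in {2}; accept={0,1}.

states=3 start=0 accept={0,1} delta: 0a->1 0b->1 0c->0 1a->2 1b->1 1c->2 2a->2 2b->0 2c->2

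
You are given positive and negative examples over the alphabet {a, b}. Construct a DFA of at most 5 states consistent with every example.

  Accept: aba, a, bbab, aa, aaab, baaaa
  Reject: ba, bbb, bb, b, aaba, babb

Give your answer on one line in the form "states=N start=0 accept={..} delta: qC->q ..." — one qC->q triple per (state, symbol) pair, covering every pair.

Grow the machine one transition at a time. Run the examples from 0; the earliest place one falls off (shortest prefix, ties alphabetical) gets sent to the lowest-numbered state that keeps every Accept/Reject pair distinguishable — a pair clashes when both reach the same state with identical unread suffix — and to a fresh state only if none does.
a: 0a undefined. 0a->0: no, aba/ba meet in 0 with "ba" left. Open state 1: 0a->1.
b: 0b undefined. 0b->0: no, a/ba meet in 1. 0b->1: no, a/b meet in 1. Open state 2: 0b->2.
aa: 1a undefined. 1a->0: ok.
ab: 1b undefined. 1b->0: ok.
ba: 2a undefined. 2a->0: no, aa/ba meet in 0. 2a->1: no, aba/ba meet in 1. 2a->2: no, baaaa/ba meet in 2. Open state 3: 2a->3.
bb: 2b undefined. 2b->0: no, bbab/bb meet in 0. 2b->1: no, aba/bb meet in 1. 2b->2: ok.
baa: 3a undefined. 3a->0: ok.
bab: 3b undefined. 3b->0: ok.
All examples now run through 4 states with every (state, symbol) defined. Accept strings end in {0,1}, Reject strings end in {2,3}; accept={0,1}.

states=4 start=0 accept={0,1} delta: 0a->1 0b->2 1a->0 1b->0 2a->3 2b->2 3a->0 3b->0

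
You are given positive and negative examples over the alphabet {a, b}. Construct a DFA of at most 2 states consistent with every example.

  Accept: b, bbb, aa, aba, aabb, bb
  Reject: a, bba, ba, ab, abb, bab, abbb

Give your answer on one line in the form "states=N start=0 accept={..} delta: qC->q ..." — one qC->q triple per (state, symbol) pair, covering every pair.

states=2 start=0 accept={0} delta: 0a->1 0b->0 1a->0 1b->1

State merging on the prefix tree: take the shortest (then alphabetical) example prefix whose next move is undefined and point that move at state 0, else 1, else 2, ...; a target is out if some Accept/Reject pair would then sit in one state with the same input left (inseparable). If every existing state is out, open a new one.
a: 0a undefined. 0a->0: no, b/ab meet in 0 with "b" left. Open state 1: 0a->1.
b: 0b undefined. 0b->0: ok.
aa: 1a undefined. 1a->0: ok.
ab: 1b undefined. 1b->0: no, b/ab meet in 0. 1b->1: ok.
All examples now run through 2 states with every (state, symbol) defined. Accept strings end in {0}, Reject strings end in {1}; accept={0}.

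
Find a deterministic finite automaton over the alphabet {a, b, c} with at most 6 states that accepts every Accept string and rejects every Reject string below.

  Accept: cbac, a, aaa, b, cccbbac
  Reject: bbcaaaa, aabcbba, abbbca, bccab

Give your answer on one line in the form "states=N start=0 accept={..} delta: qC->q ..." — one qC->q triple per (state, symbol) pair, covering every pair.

states=3 start=0 accept={0} delta: 0a->0 0b->0 0c->1 1a->2 1b->1 1c->1 2a->1 2b->1 2c->0

Grow the machine one transition at a time. Run the examples from 0; the earliest place one falls off (shortest prefix, ties alphabetical) gets sent to the lowest-numbered state that keeps every Accept/Reject pair distinguishable — a pair clashes when both reach the same state with identical unread suffix — and to a fresh state only if none does.
a: 0a undefined. 0a->0: ok.
b: 0b undefined. 0b->0: ok.
c: 0c undefined. 0c->0: no, cbac/bbcaaaa meet in 0. Open state 1: 0c->1.
cb: 1b undefined. 1b->0: no, a/aabcbba meet in 0. 1b->1: ok.
cc: 1c undefined. 1c->0: no, a/bccab meet in 0. 1c->1: ok.
cba: 1a undefined. 1a->0: no, a/bbcaaaa meet in 0. 1a->1: no, cbac/bbcaaaa meet in 1. Open state 2: 1a->2.
cbac: 2c undefined. 2c->0: ok.
bbcaa: 2a undefined. 2a->0: no, cbac/bbcaaaa meet in 0. 2a->1: ok.
bccab: 2b undefined. 2b->0: no, cbac/bccab meet in 0. 2b->1: ok.
All examples now run through 3 states with every (state, symbol) defined. Accept strings end in {0}, Reject strings end in {1,2}; accept={0}.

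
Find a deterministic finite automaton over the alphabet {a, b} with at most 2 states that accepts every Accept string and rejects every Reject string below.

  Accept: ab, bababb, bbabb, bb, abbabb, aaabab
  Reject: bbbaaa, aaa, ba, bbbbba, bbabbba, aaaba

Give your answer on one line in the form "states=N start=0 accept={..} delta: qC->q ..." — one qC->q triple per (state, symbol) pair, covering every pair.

Fold the examples into a partial DFA from state 0: repeatedly fix the first undefined (state, symbol) met by the shortest-then-alphabetical prefix, trying targets in increasing order and rejecting any under which an Accept and a Reject string meet in one state with the same remainder; add a state when all current targets are rejected. Accepting states are where Accept strings end.
a: 0a undefined. 0a->0: ok.
b: 0b undefined. 0b->0: no, ab/bbbaaa meet in 0. Open state 1: 0b->1.
ba: 1a undefined. 1a->0: ok.
bb: 1b undefined. 1b->0: no, bababb/bbbaaa meet in 0. 1b->1: ok.
All examples now run through 2 states with every (state, symbol) defined. Accept strings end in {1}, Reject strings end in {0}; accept={1}.

states=2 start=0 accept={1} delta: 0a->0 0b->1 1a->0 1b->1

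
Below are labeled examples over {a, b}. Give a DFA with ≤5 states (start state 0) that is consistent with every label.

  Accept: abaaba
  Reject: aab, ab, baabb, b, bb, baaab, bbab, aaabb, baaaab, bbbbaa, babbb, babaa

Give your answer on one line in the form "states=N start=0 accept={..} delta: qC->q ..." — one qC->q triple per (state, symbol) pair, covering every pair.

State merging on the prefix tree: take the shortest (then alphabetical) example prefix whose next move is undefined and point that move at state 0, else 1, else 2, ...; a target is out if some Accept/Reject pair would then sit in one state with the same input left (inseparable). If every existing state is out, open a new one.
a: 0a undefined. 0a->0: ok.
b: 0b undefined. 0b->0: no, abaaba/aab meet in 0. Open state 1: 0b->1.
ba: 1a undefined. 1a->0: no, abaaba/babaa meet in 0. 1a->1: ok.
bb: 1b undefined. 1b->0: no, abaaba/bb meet in 0. 1b->1: no, abaaba/aab meet in 1. Open state 2: 1b->2.
bba: 2a undefined. 2a->0: no, abaaba/babaa meet in 0. 2a->1: no, abaaba/aab meet in 1. 2a->2: no, abaaba/bb meet in 2. Open state 3: 2a->3.
bbb: 2b undefined. 2b->0: ok.
bbab: 3b undefined. 3b->0: ok.
babaa: 3a undefined. 3a->0: ok.
All examples now run through 4 states with every (state, symbol) defined. Accept strings end in {3}, Reject strings end in {0,1,2}; accept={3}.

states=4 start=0 accept={3} delta: 0a->0 0b->1 1a->1 1b->2 2a->3 2b->0 3a->0 3b->0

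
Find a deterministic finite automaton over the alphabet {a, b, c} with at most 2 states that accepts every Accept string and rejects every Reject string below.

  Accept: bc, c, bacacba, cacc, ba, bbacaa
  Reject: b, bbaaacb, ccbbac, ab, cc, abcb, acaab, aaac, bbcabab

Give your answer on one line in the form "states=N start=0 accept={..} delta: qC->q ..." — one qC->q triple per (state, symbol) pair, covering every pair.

states=2 start=0 accept={1} delta: 0a->1 0b->0 0c->1 1a->1 1b->0 1c->0

State merging on the prefix tree: take the shortest (then alphabetical) example prefix whose next move is undefined and point that move at state 0, else 1, else 2, ...; a target is out if some Accept/Reject pair would then sit in one state with the same input left (inseparable). If every existing state is out, open a new one.
a: 0a undefined. 0a->0: no, c/aaac meet in 0 with "c" left. Open state 1: 0a->1.
b: 0b undefined. 0b->0: ok.
c: 0c undefined. 0c->0: no, bc/b meet in 0. 0c->1: ok.
aa: 1a undefined. 1a->0: no, cacc/cc meet in 1 with "c" left. 1a->1: ok.
ab: 1b undefined. 1b->0: ok.
ac: 1c undefined. 1c->0: ok.
All examples now run through 2 states with every (state, symbol) defined. Accept strings end in {1}, Reject strings end in {0}; accept={1}.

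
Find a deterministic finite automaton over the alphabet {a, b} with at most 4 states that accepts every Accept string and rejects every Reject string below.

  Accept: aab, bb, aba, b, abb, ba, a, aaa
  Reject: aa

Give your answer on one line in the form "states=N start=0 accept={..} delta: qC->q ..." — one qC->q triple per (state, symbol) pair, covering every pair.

states=3 start=0 accept={0,1} delta: 0a->1 0b->0 1a->2 1b->0 2a->0 2b->0

Grow the machine one transition at a time. Run the examples from 0; the earliest place one falls off (shortest prefix, ties alphabetical) gets sent to the lowest-numbered state that keeps every Accept/Reject pair distinguishable — a pair clashes when both reach the same state with identical unread suffix — and to a fresh state only if none does.
a: 0a undefined. 0a->0: no, a/aa meet in 0. Open state 1: 0a->1.
b: 0b undefined. 0b->0: ok.
aa: 1a undefined. 1a->0: no, aab/aa meet in 0. 1a->1: no, ba/aa meet in 1. Open state 2: 1a->2.
ab: 1b undefined. 1b->0: ok.
aaa: 2a undefined. 2a->0: ok.
aab: 2b undefined. 2b->0: ok.
All examples now run through 3 states with every (state, symbol) defined. Accept strings end in {0,1}, Reject strings end in {2}; accept={0,1}.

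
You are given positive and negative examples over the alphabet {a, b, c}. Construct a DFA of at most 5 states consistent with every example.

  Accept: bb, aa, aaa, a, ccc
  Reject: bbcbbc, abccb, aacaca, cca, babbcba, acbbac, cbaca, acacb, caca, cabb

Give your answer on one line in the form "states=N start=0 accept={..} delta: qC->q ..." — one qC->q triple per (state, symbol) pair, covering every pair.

states=3 start=0 accept={0} delta: 0a->0 0b->0 0c->1 1a->1 1b->1 1c->2 2a->1 2b->1 2c->0

Fold the examples into a partial DFA from state 0: repeatedly fix the first undefined (state, symbol) met by the shortest-then-alphabetical prefix, trying targets in increasing order and rejecting any under which an Accept and a Reject string meet in one state with the same remainder; add a state when all current targets are rejected. Accepting states are where Accept strings end.
a: 0a undefined. 0a->0: ok.
b: 0b undefined. 0b->0: ok.
c: 0c undefined. 0c->0: no, bb/bbcbbc meet in 0. Open state 1: 0c->1.
ca: 1a undefined. 1a->0: no, bb/aacaca meet in 0. 1a->1: ok.
cb: 1b undefined. 1b->0: no, bb/babbcba meet in 0. 1b->1: ok.
cc: 1c undefined. 1c->0: no, bb/bbcbbc meet in 0. 1c->1: no, ccc/bbcbbc meet in 1. Open state 2: 1c->2.
cca: 2a undefined. 2a->0: no, bb/aacaca meet in 0. 2a->1: ok.
ccc: 2c undefined. 2c->0: ok.
abccb: 2b undefined. 2b->0: no, bb/abccb meet in 0. 2b->1: ok.
All examples now run through 3 states with every (state, symbol) defined. Accept strings end in {0}, Reject strings end in {1,2}; accept={0}.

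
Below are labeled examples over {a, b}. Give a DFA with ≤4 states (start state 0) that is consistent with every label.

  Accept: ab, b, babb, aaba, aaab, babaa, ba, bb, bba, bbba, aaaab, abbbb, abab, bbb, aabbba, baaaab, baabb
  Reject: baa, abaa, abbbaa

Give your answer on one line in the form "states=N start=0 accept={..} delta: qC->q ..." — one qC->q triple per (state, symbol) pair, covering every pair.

Grow the machine one transition at a time. Run the examples from 0; the earliest place one falls off (shortest prefix, ties alphabetical) gets sent to the lowest-numbered state that keeps every Accept/Reject pair distinguishable — a pair clashes when both reach the same state with identical unread suffix — and to a fresh state only if none does.
a: 0a undefined. 0a->0: ok.
b: 0b undefined. 0b->0: no, ab/baa meet in 0. Open state 1: 0b->1.
ba: 1a undefined. 1a->0: no, aaba/baa meet in 0. 1a->1: no, ab/baa meet in 1. Open state 2: 1a->2.
bb: 1b undefined. 1b->0: ok.
baa: 2a undefined. 2a->0: no, bb/baa meet in 0. 2a->1: no, ab/baa meet in 1. 2a->2: no, aaba/baa meet in 2. Open state 3: 2a->3.
bab: 2b undefined. 2b->0: ok.
baaa: 3a undefined. 3a->0: ok.
baab: 3b undefined. 3b->0: ok.
All examples now run through 4 states with every (state, symbol) defined. Accept strings end in {0,1,2}, Reject strings end in {3}; accept={0,1,2}.

states=4 start=0 accept={0,1,2} delta: 0a->0 0b->1 1a->2 1b->0 2a->3 2b->0 3a->0 3b->0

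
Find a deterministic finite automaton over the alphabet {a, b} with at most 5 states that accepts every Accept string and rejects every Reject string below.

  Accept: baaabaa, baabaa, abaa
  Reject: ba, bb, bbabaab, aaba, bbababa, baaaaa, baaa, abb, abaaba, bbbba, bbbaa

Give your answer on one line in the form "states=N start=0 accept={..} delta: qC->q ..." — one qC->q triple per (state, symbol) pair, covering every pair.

Grow the machine one transition at a time. Run the examples from 0; the earliest place one falls off (shortest prefix, ties alphabetical) gets sent to the lowest-numbered state that keeps every Accept/Reject pair distinguishable — a pair clashes when both reach the same state with identical unread suffix — and to a fresh state only if none does.
a: 0a undefined. 0a->0: ok.
b: 0b undefined. 0b->0: no, baaabaa/ba meet in 0. Open state 1: 0b->1.
ba: 1a undefined. 1a->0: no, baaabaa/ba meet in 0. 1a->1: no, abaa/ba meet in 1. Open state 2: 1a->2.
bb: 1b undefined. 1b->0: no, abaa/bbbaa meet in 2 with "a" left. 1b->1: no, abaa/bbbaa meet in 2 with "a" left. 1b->2: ok.
baa: 2a undefined. 2a->0: no, baaabaa/baaaaa meet in 0. 2a->1: no, baaabaa/bbbaa meet in 2 with "baa" left. 2a->2: no, baaabaa/bbbaa meet in 2 with "baa" left. Open state 3: 2a->3.
bbb: 2b undefined. 2b->0: ok.
baaa: 3a undefined. 3a->0: ok.
baab: 3b undefined. 3b->0: no, baabaa/baaaaa meet in 0. 3b->1: ok.
All examples now run through 4 states with every (state, symbol) defined. Accept strings end in {3}, Reject strings end in {0,1,2}; accept={3}.

states=4 start=0 accept={3} delta: 0a->0 0b->1 1a->2 1b->2 2a->3 2b->0 3a->0 3b->1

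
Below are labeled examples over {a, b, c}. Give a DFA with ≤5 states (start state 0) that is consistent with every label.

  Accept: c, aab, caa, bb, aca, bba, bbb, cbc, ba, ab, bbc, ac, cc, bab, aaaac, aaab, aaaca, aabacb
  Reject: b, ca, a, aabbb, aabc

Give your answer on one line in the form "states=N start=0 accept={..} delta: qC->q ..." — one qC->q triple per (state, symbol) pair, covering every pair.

states=4 start=0 accept={0,2,3} delta: 0a->1 0b->1 0c->0 1a->2 1b->2 1c->2 2a->2 2b->3 2c->2 3a->1 3b->0 3c->1

State merging on the prefix tree: take the shortest (then alphabetical) example prefix whose next move is undefined and point that move at state 0, else 1, else 2, ...; a target is out if some Accept/Reject pair would then sit in one state with the same input left (inseparable). If every existing state is out, open a new one.
a: 0a undefined. 0a->0: no, aab/b meet in 0 with "b" left. Open state 1: 0a->1.
b: 0b undefined. 0b->0: no, bb/b meet in 0. 0b->1: ok.
c: 0c undefined. 0c->0: ok.
aa: 1a undefined. 1a->0: no, aab/b meet in 1. 1a->1: no, caa/b meet in 1. Open state 2: 1a->2.
ab: 1b undefined. 1b->0: no, bba/b meet in 1. 1b->1: no, bb/b meet in 1. 1b->2: ok.
ac: 1c undefined. 1c->0: no, aca/b meet in 1. 1c->1: no, cbc/b meet in 1. 1c->2: ok.
aaa: 2a undefined. 2a->0: no, aaab/b meet in 1. 2a->1: no, aca/b meet in 1. 2a->2: ok.
aab: 2b undefined. 2b->0: no, c/aabc meet in 0. 2b->1: no, aab/b meet in 1. 2b->2: no, aab/aabbb meet in 2. Open state 3: 2b->3.
bbc: 2c undefined. 2c->0: no, aaaca/b meet in 1. 2c->1: no, bbc/b meet in 1. 2c->2: ok.
aaba: 3a undefined. 3a->0: no, aabacb/b meet in 1. 3a->1: ok.
aabb: 3b undefined. 3b->0: ok.
aabc: 3c undefined. 3c->0: no, c/aabc meet in 0. 3c->1: ok.
All examples now run through 4 states with every (state, symbol) defined. Accept strings end in {0,2,3}, Reject strings end in {1}; accept={0,2,3}.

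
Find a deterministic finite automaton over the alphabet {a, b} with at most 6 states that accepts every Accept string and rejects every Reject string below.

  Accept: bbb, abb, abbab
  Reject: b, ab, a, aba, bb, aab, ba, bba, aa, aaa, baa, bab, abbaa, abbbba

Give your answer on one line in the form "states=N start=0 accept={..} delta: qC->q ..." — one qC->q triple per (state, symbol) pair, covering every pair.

State merging on the prefix tree: take the shortest (then alphabetical) example prefix whose next move is undefined and point that move at state 0, else 1, else 2, ...; a target is out if some Accept/Reject pair would then sit in one state with the same input left (inseparable). If every existing state is out, open a new one.
a: 0a undefined. 0a->0: no, abb/bb meet in 0 with "bb" left. Open state 1: 0a->1.
b: 0b undefined. 0b->0: no, bbb/b meet in 0. 0b->1: ok.
aa: 1a undefined. 1a->0: ok.
ab: 1b undefined. 1b->0: no, bbb/b meet in 1. 1b->1: no, bbb/b meet in 1. Open state 2: 1b->2.
aba: 2a undefined. 2a->0: ok.
abb: 2b undefined. 2b->0: no, bbb/aba meet in 0. 2b->1: no, bbb/b meet in 1. 2b->2: no, bbb/ab meet in 2. Open state 3: 2b->3.
abba: 3a undefined. 3a->0: no, abbab/b meet in 1. 3a->1: no, abbab/ab meet in 2. 3a->2: ok.
abbb: 3b undefined. 3b->0: ok.
All examples now run through 4 states with every (state, symbol) defined. Accept strings end in {3}, Reject strings end in {0,1,2}; accept={3}.

states=4 start=0 accept={3} delta: 0a->1 0b->1 1a->0 1b->2 2a->0 2b->3 3a->2 3b->0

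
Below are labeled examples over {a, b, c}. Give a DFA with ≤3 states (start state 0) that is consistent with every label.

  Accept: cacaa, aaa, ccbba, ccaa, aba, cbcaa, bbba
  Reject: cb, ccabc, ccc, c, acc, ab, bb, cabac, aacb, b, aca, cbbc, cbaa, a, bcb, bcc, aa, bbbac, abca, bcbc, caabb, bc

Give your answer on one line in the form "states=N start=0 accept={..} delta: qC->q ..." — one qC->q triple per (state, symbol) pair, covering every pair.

states=3 start=0 accept={0} delta: 0a->1 0b->1 0c->1 1a->2 1b->2 1c->1 2a->0 2b->2 2c->1

Fold the examples into a partial DFA from state 0: repeatedly fix the first undefined (state, symbol) met by the shortest-then-alphabetical prefix, trying targets in increasing order and rejecting any under which an Accept and a Reject string meet in one state with the same remainder; add a state when all current targets are rejected. Accepting states are where Accept strings end.
a: 0a undefined. 0a->0: no, aaa/a meet in 0. Open state 1: 0a->1.
b: 0b undefined. 0b->0: no, bbba/a meet in 1. 0b->1: ok.
c: 0c undefined. 0c->0: no, aaa/cbaa meet in 1 with "aa" left. 0c->1: ok.
aa: 1a undefined. 1a->0: no, cacaa/c meet in 1. 1a->1: no, aaa/c meet in 1. Open state 2: 1a->2.
ab: 1b undefined. 1b->0: no, aba/c meet in 1. 1b->1: no, aaa/cbaa meet in 2 with "a" left. 1b->2: ok.
ac: 1c undefined. 1c->0: no, ccaa/cb meet in 2. 1c->1: ok.
aaa: 2a undefined. 2a->0: ok.
aac: 2c undefined. 2c->0: no, cacaa/cb meet in 2. 2c->1: ok.
bbb: 2b undefined. 2b->0: no, ccbba/ccabc meet in 1. 2b->1: no, ccbba/cb meet in 2. 2b->2: ok.
All examples now run through 3 states with every (state, symbol) defined. Accept strings end in {0}, Reject strings end in {1,2}; accept={0}.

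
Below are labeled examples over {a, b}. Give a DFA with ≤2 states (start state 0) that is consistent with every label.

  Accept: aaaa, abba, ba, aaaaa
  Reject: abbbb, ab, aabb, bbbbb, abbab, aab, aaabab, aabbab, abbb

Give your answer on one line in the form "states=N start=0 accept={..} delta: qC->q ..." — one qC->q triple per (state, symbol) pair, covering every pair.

State merging on the prefix tree: take the shortest (then alphabetical) example prefix whose next move is undefined and point that move at state 0, else 1, else 2, ...; a target is out if some Accept/Reject pair would then sit in one state with the same input left (inseparable). If every existing state is out, open a new one.
a: 0a undefined. 0a->0: ok.
b: 0b undefined. 0b->0: no, aaaa/abbbb meet in 0. Open state 1: 0b->1.
ba: 1a undefined. 1a->0: ok.
bb: 1b undefined. 1b->0: no, aaaa/abbbb meet in 0. 1b->1: ok.
All examples now run through 2 states with every (state, symbol) defined. Accept strings end in {0}, Reject strings end in {1}; accept={0}.

states=2 start=0 accept={0} delta: 0a->0 0b->1 1a->0 1b->1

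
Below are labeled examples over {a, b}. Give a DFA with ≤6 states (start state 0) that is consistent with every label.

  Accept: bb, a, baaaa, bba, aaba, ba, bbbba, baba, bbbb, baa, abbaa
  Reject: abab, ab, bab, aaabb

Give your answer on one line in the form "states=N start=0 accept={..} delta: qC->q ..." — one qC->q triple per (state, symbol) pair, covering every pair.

Fold the examples into a partial DFA from state 0: repeatedly fix the first undefined (state, symbol) met by the shortest-then-alphabetical prefix, trying targets in increasing order and rejecting any under which an Accept and a Reject string meet in one state with the same remainder; add a state when all current targets are rejected. Accepting states are where Accept strings end.
a: 0a undefined. 0a->0: no, bb/aaabb meet in 0 with "bb" left. Open state 1: 0a->1.
b: 0b undefined. 0b->0: ok.
aa: 1a undefined. 1a->0: ok.
ab: 1b undefined. 1b->0: no, bb/abab meet in 0. 1b->1: no, bb/abab meet in 0. Open state 2: 1b->2.
aba: 2a undefined. 2a->0: no, bb/abab meet in 0. 2a->1: ok.
abb: 2b undefined. 2b->0: no, bb/aaabb meet in 0. 2b->1: no, a/aaabb meet in 1. 2b->2: ok.
All examples now run through 3 states with every (state, symbol) defined. Accept strings end in {0,1}, Reject strings end in {2}; accept={0,1}.

states=3 start=0 accept={0,1} delta: 0a->1 0b->0 1a->0 1b->2 2a->1 2b->2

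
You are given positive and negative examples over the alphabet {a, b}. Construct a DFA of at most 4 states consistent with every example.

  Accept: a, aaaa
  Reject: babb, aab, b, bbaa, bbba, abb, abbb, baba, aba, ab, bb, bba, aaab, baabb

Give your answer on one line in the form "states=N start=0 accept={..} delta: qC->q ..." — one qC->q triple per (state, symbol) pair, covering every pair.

State merging on the prefix tree: take the shortest (then alphabetical) example prefix whose next move is undefined and point that move at state 0, else 1, else 2, ...; a target is out if some Accept/Reject pair would then sit in one state with the same input left (inseparable). If every existing state is out, open a new one.
a: 0a undefined. 0a->0: ok.
b: 0b undefined. 0b->0: no, a/babb meet in 0. Open state 1: 0b->1.
ba: 1a undefined. 1a->0: no, a/baba meet in 0. 1a->1: ok.
bb: 1b undefined. 1b->0: no, a/bbaa meet in 0. 1b->1: ok.
All examples now run through 2 states with every (state, symbol) defined. Accept strings end in {0}, Reject strings end in {1}; accept={0}.

states=2 start=0 accept={0} delta: 0a->0 0b->1 1a->1 1b->1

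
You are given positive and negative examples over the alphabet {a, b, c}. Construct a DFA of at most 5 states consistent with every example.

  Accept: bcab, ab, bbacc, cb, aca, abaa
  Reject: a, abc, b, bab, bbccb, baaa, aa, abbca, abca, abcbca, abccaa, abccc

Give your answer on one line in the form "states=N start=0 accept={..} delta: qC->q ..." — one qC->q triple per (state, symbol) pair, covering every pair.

Grow the machine one transition at a time. Run the examples from 0; the earliest place one falls off (shortest prefix, ties alphabetical) gets sent to the lowest-numbered state that keeps every Accept/Reject pair distinguishable — a pair clashes when both reach the same state with identical unread suffix — and to a fresh state only if none does.
a: 0a undefined. 0a->0: no, ab/b meet in 0 with "b" left. Open state 1: 0a->1.
b: 0b undefined. 0b->0: no, ab/bab meet in 1 with "b" left. 0b->1: ok.
c: 0c undefined. 0c->0: no, cb/a meet in 1. 0c->1: ok.
aa: 1a undefined. 1a->0: ok.
ab: 1b undefined. 1b->0: no, ab/baaa meet in 0. 1b->1: no, ab/a meet in 1. Open state 2: 1b->2.
ac: 1c undefined. 1c->0: no, aca/a meet in 1. 1c->1: no, bcab/a meet in 1. 1c->2: ok.
aba: 2a undefined. 2a->0: no, bcab/a meet in 1. 2a->1: no, bbacc/abc meet in 2 with "c" left. 2a->2: ok.
abb: 2b undefined. 2b->0: no, bcab/baaa meet in 0. 2b->1: no, bcab/a meet in 1. 2b->2: ok.
abc: 2c undefined. 2c->0: no, bcab/bbccb meet in 2. 2c->1: no, bcab/bbccb meet in 2. 2c->2: no, bcab/abc meet in 2. Open state 3: 2c->3.
abca: 3a undefined. 3a->0: ok.
abcb: 3b undefined. 3b->0: ok.
abcc: 3c undefined. 3c->0: no, bbacc/baaa meet in 0. 3c->1: no, bcab/bbccb meet in 2. 3c->2: no, bcab/bbccb meet in 2. 3c->3: no, bbacc/abc meet in 3. Open state 4: 3c->4.
abcca: 4a undefined. 4a->0: ok.
abccc: 4c undefined. 4c->0: ok.
bbccb: 4b undefined. 4b->0: ok.
All examples now run through 5 states with every (state, symbol) defined. Accept strings end in {2,4}, Reject strings end in {0,1,3}; accept={2,4}.

states=5 start=0 accept={2,4} delta: 0a->1 0b->1 0c->1 1a->0 1b->2 1c->2 2a->2 2b->2 2c->3 3a->0 3b->0 3c->4 4a->0 4b->0 4c->0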